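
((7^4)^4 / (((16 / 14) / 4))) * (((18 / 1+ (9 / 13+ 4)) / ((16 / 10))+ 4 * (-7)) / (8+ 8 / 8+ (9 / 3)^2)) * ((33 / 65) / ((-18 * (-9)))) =-1225730178198593683 / 4380480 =-279816407836.26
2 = 2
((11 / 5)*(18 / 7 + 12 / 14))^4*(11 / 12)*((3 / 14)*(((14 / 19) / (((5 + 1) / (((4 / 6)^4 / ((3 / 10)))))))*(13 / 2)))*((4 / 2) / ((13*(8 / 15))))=329832448 / 3421425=96.40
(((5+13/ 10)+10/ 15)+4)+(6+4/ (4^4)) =16303/ 960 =16.98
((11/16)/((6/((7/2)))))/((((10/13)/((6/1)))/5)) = 1001/64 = 15.64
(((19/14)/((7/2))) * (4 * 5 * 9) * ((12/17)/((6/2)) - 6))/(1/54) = -369360/17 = -21727.06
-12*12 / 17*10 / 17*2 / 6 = -480 / 289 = -1.66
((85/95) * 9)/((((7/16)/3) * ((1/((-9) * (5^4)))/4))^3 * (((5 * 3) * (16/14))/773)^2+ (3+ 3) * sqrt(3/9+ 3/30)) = 55983137341320000000000/809867038731354655608959999999999999999069+ 83609755010726897643840000000000000000000 * sqrt(390)/809867038731354655608959999999999999999069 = 2.04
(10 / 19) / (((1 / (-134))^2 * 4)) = 44890 / 19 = 2362.63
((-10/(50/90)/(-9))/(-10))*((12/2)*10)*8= -96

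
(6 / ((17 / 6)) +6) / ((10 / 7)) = 5.68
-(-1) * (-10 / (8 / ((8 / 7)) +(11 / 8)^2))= -640 / 569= -1.12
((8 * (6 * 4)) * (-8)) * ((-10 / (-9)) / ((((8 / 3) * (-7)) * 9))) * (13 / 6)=4160 / 189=22.01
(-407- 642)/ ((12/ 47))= -49303/ 12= -4108.58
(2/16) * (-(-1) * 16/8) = 1/4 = 0.25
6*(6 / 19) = 36 / 19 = 1.89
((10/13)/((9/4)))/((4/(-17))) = -170/117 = -1.45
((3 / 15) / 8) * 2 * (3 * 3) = 9 / 20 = 0.45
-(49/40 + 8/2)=-209/40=-5.22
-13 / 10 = -1.30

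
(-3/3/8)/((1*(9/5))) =-5/72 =-0.07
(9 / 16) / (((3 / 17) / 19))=969 / 16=60.56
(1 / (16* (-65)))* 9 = -9 / 1040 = -0.01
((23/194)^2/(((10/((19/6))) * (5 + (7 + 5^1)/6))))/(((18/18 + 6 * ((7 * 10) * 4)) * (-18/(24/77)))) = -10051/1534519643580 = -0.00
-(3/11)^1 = -3/11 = -0.27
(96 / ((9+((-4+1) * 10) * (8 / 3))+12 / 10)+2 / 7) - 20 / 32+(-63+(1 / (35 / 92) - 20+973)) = 87060109 / 97720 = 890.91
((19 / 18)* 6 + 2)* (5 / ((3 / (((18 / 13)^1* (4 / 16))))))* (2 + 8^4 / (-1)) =-255875 / 13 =-19682.69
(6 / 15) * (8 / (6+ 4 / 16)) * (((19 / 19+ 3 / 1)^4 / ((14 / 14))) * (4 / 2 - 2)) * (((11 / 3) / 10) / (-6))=0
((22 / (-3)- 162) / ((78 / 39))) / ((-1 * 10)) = 127 / 15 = 8.47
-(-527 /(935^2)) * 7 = 217 /51425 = 0.00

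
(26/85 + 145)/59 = 12351/5015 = 2.46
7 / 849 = 0.01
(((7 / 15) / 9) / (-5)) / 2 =-7 / 1350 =-0.01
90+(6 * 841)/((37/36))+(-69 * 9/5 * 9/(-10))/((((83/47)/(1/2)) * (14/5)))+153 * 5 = 4966602111/859880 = 5775.92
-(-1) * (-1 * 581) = -581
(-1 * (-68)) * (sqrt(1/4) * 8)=272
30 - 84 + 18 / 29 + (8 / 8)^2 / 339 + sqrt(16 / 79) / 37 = -524743 / 9831 + 4*sqrt(79) / 2923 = -53.36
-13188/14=-942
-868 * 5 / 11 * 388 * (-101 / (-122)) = -85037960 / 671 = -126733.17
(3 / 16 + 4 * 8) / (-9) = -515 / 144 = -3.58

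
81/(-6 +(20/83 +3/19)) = -127737/8833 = -14.46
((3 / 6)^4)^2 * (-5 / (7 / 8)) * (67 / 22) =-335 / 4928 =-0.07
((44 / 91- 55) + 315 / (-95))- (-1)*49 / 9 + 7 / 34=-27608111 / 529074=-52.18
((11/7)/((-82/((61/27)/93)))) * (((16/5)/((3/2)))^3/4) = -2748416/2432217375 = -0.00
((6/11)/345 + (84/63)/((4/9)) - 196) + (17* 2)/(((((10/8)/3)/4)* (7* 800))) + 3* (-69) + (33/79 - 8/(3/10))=-22360382914/52465875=-426.19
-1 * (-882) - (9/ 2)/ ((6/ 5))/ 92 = 324561/ 368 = 881.96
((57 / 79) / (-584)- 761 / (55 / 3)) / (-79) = 105331623 / 200460920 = 0.53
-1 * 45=-45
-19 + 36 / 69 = -425 / 23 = -18.48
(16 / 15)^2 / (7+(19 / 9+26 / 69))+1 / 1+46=578397 / 12275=47.12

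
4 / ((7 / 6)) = 24 / 7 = 3.43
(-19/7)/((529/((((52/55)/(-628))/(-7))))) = -247/223827835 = -0.00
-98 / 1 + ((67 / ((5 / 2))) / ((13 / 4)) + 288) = 12886 / 65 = 198.25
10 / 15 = 2 / 3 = 0.67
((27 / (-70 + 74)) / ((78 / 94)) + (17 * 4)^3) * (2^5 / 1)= 130807096 / 13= 10062084.31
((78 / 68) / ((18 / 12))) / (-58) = -13 / 986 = -0.01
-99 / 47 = -2.11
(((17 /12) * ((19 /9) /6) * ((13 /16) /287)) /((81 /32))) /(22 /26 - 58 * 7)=-54587 /39671191476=-0.00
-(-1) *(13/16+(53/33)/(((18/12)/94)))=160711/1584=101.46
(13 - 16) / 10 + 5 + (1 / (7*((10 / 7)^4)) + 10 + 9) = 237343 / 10000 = 23.73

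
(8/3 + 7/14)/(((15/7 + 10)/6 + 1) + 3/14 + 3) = 133/262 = 0.51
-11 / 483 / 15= -11 / 7245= -0.00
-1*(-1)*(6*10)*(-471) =-28260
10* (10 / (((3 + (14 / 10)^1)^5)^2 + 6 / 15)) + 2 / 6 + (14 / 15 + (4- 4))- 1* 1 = 53127177614098 / 199199450232555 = 0.27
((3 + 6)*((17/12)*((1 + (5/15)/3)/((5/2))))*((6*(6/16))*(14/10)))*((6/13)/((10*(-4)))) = -1071/5200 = -0.21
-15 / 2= -7.50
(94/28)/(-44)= -47/616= -0.08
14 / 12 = 7 / 6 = 1.17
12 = 12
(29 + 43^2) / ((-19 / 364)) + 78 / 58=-19823427 / 551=-35977.18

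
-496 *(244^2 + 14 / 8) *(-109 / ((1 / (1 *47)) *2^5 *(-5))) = -945536869.08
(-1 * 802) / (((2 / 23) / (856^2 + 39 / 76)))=-513610193425 / 76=-6758028860.86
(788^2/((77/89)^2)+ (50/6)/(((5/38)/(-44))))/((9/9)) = 14705925832/17787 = 826779.44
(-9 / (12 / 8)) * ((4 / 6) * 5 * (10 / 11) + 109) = -7394 / 11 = -672.18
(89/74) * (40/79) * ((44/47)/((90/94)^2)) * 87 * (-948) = -85400128/1665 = -51291.37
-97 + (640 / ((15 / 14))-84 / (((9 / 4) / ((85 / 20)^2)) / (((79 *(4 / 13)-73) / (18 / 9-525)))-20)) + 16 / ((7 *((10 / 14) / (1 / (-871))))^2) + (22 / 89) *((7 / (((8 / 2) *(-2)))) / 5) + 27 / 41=59711587712429690047 / 118135561574772300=505.45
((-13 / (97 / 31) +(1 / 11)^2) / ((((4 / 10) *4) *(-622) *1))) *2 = 121665 / 14600828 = 0.01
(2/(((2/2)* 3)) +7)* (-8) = -184/3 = -61.33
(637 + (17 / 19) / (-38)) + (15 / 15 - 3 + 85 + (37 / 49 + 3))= 25604175 / 35378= 723.73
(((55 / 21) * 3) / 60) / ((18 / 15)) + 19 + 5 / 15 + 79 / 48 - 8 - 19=-5959 / 1008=-5.91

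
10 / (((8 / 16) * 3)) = 20 / 3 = 6.67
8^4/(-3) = -4096/3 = -1365.33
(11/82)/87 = 11/7134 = 0.00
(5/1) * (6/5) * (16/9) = 32/3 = 10.67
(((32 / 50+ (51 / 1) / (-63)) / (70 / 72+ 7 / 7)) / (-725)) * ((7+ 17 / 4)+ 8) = 2937 / 1286875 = 0.00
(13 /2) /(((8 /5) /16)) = 65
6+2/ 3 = 20/ 3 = 6.67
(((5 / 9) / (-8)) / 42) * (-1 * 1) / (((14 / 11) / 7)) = 55 / 6048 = 0.01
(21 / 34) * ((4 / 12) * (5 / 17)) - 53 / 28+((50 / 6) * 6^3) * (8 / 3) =38826773 / 8092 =4798.17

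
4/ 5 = 0.80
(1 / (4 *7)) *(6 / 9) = 1 / 42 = 0.02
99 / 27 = 11 / 3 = 3.67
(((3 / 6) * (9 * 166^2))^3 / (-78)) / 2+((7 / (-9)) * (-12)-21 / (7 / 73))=-476679064380179 / 39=-12222540112312.28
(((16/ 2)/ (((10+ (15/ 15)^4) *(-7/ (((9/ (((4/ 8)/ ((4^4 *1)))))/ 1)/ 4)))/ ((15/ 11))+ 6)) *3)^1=414720/ 102833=4.03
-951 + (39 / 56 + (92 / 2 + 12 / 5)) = -252533 / 280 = -901.90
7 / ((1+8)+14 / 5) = 35 / 59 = 0.59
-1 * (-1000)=1000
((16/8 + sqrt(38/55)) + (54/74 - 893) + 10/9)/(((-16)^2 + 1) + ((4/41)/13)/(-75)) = -3945399250/1140366381 + 7995 * sqrt(2090)/113009281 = -3.46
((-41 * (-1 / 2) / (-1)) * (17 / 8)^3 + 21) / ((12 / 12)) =-179929 / 1024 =-175.71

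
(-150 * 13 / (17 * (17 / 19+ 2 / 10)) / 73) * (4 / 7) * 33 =-235125 / 8687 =-27.07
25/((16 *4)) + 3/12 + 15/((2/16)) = 7721/64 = 120.64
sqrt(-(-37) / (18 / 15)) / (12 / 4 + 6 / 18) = sqrt(1110) / 20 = 1.67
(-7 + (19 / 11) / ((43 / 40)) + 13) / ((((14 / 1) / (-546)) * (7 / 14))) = -280644 / 473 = -593.33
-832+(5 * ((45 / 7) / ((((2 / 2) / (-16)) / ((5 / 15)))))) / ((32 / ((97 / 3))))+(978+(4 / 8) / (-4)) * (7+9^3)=10061951 / 14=718710.79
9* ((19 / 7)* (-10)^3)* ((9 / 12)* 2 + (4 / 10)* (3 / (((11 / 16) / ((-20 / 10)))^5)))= 6844059864900 / 1127357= 6070889.58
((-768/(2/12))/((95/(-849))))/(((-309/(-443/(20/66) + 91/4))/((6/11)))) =56302311168/538175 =104617.11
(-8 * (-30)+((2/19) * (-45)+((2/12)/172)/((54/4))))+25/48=249655711/1058832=235.78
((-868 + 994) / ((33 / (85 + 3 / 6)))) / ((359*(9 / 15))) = 5985 / 3949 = 1.52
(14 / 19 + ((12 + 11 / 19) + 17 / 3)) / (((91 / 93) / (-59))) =-1978978 / 1729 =-1144.58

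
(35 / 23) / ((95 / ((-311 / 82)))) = -2177 / 35834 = -0.06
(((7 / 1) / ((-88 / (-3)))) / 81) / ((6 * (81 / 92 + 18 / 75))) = 4025 / 9184428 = 0.00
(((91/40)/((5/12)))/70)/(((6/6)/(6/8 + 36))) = 5733/2000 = 2.87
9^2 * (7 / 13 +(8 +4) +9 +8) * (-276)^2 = 2369378304 / 13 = 182259869.54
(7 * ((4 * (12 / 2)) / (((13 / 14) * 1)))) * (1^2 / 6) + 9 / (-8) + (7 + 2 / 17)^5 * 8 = 21584223816315 / 147665128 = 146170.08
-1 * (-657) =657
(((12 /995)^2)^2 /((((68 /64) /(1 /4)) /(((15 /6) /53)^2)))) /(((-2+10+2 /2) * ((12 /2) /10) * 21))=0.00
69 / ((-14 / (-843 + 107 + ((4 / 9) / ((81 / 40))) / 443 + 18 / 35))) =95602904851 / 26374005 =3624.89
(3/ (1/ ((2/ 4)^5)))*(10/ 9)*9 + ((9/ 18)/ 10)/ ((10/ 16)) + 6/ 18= 1621/ 1200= 1.35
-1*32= -32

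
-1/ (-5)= 1/ 5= 0.20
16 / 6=2.67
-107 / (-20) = 107 / 20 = 5.35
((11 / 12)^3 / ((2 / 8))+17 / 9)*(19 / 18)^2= 775067 / 139968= 5.54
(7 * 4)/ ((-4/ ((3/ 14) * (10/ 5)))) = -3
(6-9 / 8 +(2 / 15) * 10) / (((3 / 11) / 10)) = 8195 / 36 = 227.64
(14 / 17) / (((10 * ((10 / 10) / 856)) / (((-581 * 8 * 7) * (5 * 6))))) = -1169734272 / 17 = -68807898.35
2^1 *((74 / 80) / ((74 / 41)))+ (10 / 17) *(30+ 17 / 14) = 92279 / 4760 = 19.39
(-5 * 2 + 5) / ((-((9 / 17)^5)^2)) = 10079969502245 / 3486784401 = 2890.91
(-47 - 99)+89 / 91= -13197 / 91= -145.02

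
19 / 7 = 2.71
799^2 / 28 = 638401 / 28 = 22800.04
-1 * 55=-55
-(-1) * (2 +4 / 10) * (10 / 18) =4 / 3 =1.33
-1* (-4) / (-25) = -4 / 25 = -0.16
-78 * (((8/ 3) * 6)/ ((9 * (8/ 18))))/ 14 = -22.29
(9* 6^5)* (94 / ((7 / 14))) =13156992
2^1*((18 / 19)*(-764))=-27504 / 19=-1447.58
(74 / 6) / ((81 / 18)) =74 / 27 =2.74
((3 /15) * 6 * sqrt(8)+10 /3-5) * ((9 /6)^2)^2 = -135 /16+243 * sqrt(2) /20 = 8.75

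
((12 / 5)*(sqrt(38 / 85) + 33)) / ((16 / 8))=6*sqrt(3230) / 425 + 198 / 5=40.40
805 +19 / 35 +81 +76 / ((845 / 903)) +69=6132432 / 5915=1036.76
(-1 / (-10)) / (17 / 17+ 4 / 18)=9 / 110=0.08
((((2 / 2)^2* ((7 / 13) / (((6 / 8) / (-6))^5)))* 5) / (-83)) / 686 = 81920 / 52871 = 1.55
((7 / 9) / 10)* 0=0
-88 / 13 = -6.77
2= 2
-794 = -794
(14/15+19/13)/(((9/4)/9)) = 1868/195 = 9.58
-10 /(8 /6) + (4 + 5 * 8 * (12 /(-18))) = -181 /6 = -30.17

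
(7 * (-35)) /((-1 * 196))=5 /4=1.25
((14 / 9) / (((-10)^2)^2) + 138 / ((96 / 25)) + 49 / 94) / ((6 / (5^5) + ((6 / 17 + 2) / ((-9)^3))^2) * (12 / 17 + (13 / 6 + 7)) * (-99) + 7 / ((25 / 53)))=74567979013944285 / 26492745772801312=2.81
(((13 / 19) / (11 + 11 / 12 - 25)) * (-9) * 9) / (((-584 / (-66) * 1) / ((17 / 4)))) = 1772199 / 871036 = 2.03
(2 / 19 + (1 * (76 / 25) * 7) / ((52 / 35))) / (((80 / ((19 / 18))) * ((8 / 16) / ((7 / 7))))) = 17819 / 46800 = 0.38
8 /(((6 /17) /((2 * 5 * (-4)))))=-2720 /3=-906.67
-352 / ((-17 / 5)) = 1760 / 17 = 103.53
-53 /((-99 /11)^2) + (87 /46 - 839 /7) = -3093851 /26082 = -118.62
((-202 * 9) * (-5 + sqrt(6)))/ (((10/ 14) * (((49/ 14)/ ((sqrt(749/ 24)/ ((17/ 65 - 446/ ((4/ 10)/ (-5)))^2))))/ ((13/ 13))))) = 256035 * sqrt(4494) * (5 - sqrt(6))/ 131327961664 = 0.00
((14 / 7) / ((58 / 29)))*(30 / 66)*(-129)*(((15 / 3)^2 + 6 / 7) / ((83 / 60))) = -7004700 / 6391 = -1096.03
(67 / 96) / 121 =0.01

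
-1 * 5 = -5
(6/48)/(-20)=-1/160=-0.01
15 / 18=5 / 6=0.83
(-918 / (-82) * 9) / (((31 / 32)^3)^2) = 4435627474944 / 36387650921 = 121.90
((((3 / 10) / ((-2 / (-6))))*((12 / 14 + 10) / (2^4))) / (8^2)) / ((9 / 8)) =19 / 2240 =0.01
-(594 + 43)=-637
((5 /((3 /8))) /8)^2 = 25 /9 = 2.78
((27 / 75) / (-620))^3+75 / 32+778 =2905902582030521 / 3723875000000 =780.34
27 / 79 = 0.34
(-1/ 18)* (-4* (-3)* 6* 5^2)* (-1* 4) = 400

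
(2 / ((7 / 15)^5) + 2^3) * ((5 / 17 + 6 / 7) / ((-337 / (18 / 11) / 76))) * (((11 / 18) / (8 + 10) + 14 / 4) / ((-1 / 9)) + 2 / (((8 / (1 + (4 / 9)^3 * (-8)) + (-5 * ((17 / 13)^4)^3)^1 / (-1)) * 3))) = 1328.98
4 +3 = 7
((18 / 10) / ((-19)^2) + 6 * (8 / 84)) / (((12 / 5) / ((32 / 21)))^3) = 93222400 / 631868769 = 0.15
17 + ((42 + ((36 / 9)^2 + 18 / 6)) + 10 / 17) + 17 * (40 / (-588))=193502 / 2499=77.43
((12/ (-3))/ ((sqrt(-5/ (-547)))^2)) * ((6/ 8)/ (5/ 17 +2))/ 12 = -9299/ 780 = -11.92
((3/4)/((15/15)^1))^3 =27/64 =0.42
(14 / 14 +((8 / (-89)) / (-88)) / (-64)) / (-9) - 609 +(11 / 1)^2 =-91749269 / 187968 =-488.11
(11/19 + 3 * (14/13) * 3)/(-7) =-2537/1729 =-1.47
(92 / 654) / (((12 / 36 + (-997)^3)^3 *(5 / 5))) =-207 / 1432242942165953746817094244444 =-0.00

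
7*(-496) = -3472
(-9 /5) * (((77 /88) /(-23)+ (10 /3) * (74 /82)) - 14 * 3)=529995 /7544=70.25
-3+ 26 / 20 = -17 / 10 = -1.70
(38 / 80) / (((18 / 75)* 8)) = 95 / 384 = 0.25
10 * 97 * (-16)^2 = 248320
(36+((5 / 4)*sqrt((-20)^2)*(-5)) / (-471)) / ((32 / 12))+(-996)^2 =992029.60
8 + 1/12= 97/12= 8.08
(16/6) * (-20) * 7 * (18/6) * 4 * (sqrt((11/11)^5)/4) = -1120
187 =187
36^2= 1296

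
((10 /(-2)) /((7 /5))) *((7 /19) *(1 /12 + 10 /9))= -1075 /684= -1.57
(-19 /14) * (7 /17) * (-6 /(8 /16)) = 114 /17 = 6.71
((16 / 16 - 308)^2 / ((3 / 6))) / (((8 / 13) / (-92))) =-28180451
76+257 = 333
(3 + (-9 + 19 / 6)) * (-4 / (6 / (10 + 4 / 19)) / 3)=3298 / 513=6.43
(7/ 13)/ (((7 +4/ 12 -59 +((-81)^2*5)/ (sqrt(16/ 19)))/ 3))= 31248/ 478463304475 +4960116*sqrt(19)/ 478463304475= 0.00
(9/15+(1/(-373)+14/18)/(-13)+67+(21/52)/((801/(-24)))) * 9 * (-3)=-3934247046/2157805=-1823.26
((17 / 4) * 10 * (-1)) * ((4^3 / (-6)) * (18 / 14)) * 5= 20400 / 7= 2914.29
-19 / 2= -9.50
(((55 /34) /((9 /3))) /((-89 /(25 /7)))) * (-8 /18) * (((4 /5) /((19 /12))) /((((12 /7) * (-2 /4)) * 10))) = -440 /776169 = -0.00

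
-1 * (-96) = 96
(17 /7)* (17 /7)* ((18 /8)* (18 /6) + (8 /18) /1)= 10693 /252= 42.43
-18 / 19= -0.95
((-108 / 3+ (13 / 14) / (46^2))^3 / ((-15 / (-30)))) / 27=-1212893636236131851 / 350965854215424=-3455.87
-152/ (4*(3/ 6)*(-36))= 2.11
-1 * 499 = -499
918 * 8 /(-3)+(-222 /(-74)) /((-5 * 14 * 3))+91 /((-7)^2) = -171231 /70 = -2446.16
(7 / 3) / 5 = 7 / 15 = 0.47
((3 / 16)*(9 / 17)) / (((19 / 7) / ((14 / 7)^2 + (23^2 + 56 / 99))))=19.51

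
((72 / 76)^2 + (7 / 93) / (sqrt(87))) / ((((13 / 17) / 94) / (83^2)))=77060354 *sqrt(87) / 105183 + 3566793528 / 4693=766857.72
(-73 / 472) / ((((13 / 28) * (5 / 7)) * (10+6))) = -3577 / 122720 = -0.03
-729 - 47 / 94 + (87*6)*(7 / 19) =-20413 / 38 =-537.18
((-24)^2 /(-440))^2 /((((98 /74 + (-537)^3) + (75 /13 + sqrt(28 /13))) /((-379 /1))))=23310937728 * sqrt(91) /5594225279440081137965375 + 2133060889905496512 /508565934494552830724125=0.00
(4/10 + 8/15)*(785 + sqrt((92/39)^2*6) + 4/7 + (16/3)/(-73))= 1288*sqrt(6)/585 + 2408338/3285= 738.52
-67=-67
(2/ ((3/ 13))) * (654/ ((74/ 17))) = 48178/ 37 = 1302.11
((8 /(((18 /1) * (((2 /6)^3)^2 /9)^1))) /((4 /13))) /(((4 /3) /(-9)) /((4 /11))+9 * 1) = 1102.93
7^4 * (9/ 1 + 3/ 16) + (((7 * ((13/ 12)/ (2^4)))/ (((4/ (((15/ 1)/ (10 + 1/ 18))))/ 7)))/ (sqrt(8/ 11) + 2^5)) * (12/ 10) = 22059.23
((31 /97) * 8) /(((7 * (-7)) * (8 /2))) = -62 /4753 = -0.01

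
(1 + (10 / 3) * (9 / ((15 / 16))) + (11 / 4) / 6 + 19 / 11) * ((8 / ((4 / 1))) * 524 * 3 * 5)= 6084295 / 11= 553117.73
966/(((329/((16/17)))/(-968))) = -2137344/799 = -2675.02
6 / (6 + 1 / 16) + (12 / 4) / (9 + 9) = 673 / 582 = 1.16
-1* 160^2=-25600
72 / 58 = 36 / 29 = 1.24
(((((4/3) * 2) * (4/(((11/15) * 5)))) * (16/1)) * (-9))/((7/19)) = -87552/77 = -1137.04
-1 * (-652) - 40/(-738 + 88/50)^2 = 55221270018/84695209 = 652.00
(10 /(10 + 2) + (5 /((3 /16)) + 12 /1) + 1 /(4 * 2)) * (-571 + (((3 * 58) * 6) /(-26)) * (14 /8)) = -5285341 /208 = -25410.29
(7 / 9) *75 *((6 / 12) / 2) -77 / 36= 112 / 9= 12.44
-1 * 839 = -839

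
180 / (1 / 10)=1800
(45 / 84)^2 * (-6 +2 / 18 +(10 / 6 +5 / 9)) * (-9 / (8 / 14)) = 7425 / 448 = 16.57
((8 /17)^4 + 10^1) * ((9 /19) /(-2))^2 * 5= 2.82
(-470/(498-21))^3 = -103823000/108531333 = -0.96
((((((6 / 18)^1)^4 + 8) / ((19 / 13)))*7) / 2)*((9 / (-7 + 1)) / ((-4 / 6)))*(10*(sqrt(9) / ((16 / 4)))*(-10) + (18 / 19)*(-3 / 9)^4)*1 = -757313557 / 233928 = -3237.38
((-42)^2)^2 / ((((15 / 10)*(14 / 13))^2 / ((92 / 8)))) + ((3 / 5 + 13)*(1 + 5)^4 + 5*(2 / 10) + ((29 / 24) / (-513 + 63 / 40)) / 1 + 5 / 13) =54774390396949 / 3989115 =13730962.98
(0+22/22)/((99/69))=23/33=0.70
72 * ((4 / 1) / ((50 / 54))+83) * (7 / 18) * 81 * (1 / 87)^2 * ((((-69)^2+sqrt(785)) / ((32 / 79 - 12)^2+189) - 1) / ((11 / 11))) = 3433273956 * sqrt(785) / 42441170125+15235350396336 / 42441170125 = 361.24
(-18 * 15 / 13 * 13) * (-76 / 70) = 2052 / 7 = 293.14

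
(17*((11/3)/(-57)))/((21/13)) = -0.68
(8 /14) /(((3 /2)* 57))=8 /1197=0.01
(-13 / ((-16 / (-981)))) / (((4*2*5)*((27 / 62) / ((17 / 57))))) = -746759 / 54720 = -13.65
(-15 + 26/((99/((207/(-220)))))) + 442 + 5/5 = 517581/1210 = 427.75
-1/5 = -0.20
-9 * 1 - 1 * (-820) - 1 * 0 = 811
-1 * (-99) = 99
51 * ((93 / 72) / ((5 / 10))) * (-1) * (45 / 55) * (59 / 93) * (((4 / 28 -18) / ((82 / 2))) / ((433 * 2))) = 376125 / 10935848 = 0.03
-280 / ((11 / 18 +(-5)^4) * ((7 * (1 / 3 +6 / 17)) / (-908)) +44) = -233392320 / 33916991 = -6.88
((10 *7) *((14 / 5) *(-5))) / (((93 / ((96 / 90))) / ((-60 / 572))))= 15680 / 13299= 1.18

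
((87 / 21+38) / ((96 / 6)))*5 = 1475 / 112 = 13.17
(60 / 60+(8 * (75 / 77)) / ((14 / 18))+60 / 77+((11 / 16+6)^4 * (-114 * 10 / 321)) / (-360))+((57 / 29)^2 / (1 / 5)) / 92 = 390352295716445 / 12298864951296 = 31.74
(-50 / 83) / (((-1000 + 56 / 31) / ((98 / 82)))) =37975 / 52651216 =0.00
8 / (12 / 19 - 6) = -1.49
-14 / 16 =-7 / 8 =-0.88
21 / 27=7 / 9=0.78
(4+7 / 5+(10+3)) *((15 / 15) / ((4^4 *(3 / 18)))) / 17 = 69 / 2720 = 0.03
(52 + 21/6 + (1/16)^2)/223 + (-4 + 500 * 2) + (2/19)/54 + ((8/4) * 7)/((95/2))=145924887173/146430720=996.55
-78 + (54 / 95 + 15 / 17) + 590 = 829223 / 1615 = 513.45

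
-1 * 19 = -19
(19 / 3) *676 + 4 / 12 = 12845 / 3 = 4281.67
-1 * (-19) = 19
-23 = -23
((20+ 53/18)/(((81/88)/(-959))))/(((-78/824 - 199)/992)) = 647496668672/5436153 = 119109.35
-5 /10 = -1 /2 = -0.50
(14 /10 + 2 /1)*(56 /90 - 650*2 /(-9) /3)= 111928 /675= 165.82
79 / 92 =0.86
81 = 81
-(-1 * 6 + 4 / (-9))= 58 / 9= 6.44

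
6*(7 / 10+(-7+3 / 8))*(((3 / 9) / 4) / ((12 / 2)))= -79 / 160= -0.49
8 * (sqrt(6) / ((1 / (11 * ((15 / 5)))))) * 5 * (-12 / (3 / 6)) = -31680 * sqrt(6) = -77599.84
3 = 3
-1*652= -652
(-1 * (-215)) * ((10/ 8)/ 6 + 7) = 37195/ 24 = 1549.79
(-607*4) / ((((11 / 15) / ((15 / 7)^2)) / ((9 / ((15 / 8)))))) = -39333600 / 539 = -72975.14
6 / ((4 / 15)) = 45 / 2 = 22.50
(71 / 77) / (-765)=-71 / 58905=-0.00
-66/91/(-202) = 33/9191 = 0.00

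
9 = 9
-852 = -852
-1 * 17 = -17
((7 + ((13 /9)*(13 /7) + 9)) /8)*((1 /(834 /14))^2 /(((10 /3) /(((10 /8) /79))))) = 8239 /2637548352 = 0.00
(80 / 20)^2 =16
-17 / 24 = -0.71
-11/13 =-0.85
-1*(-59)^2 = -3481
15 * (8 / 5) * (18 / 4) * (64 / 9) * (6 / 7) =4608 / 7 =658.29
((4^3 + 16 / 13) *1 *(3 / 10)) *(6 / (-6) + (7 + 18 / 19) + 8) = 292.51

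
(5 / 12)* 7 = 35 / 12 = 2.92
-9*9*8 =-648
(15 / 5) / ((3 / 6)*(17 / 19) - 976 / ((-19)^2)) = -722 / 543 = -1.33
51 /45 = 17 /15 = 1.13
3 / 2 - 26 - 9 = -67 / 2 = -33.50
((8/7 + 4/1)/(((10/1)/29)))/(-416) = -261/7280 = -0.04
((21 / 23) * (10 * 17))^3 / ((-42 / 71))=-76915471500 / 12167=-6321646.38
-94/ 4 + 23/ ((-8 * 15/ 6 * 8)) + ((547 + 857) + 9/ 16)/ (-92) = -286383/ 7360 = -38.91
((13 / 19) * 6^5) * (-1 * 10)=-1010880 / 19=-53204.21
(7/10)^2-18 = -1751/100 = -17.51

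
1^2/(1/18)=18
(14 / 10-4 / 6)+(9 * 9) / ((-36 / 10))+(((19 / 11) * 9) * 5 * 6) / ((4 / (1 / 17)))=-41818 / 2805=-14.91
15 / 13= 1.15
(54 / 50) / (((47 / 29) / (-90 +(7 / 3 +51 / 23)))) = -1538856 / 27025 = -56.94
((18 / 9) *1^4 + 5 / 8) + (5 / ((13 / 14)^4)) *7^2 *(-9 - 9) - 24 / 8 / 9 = -4064378585 / 685464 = -5929.38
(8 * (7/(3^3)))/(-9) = -56/243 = -0.23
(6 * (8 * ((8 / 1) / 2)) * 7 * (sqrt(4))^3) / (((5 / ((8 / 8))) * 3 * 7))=512 / 5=102.40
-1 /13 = -0.08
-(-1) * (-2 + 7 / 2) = 3 / 2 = 1.50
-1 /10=-0.10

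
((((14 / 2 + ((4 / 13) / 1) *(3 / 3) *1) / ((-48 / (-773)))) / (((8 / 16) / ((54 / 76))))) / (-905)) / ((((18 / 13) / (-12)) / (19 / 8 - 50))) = -883539 / 11584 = -76.27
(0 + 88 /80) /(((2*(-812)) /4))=-11 /4060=-0.00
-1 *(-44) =44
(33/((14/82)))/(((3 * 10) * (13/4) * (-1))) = -1.98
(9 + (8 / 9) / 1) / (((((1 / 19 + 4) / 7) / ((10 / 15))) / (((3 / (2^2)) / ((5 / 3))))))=1691 / 330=5.12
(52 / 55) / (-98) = -26 / 2695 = -0.01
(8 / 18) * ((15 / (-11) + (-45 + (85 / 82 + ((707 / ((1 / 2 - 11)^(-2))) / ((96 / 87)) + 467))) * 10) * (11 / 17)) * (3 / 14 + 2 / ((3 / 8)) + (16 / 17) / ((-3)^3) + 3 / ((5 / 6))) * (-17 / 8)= -133457500955789 / 33723648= -3957386.25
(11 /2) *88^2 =42592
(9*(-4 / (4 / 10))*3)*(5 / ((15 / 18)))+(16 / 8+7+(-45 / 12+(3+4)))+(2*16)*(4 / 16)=-6399 / 4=-1599.75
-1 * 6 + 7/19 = -107/19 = -5.63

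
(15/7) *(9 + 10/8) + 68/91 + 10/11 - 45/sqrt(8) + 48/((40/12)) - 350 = -892261/2860 - 45 *sqrt(2)/4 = -327.89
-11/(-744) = 11/744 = 0.01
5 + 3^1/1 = 8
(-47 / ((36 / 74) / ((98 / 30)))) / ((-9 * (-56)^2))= 0.01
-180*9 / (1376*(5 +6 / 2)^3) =-405 / 176128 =-0.00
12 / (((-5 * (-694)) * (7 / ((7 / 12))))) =1 / 3470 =0.00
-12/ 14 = -6/ 7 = -0.86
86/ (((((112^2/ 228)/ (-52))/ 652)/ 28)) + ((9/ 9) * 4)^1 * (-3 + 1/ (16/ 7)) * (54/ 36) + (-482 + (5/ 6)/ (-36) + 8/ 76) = -21321960691/ 14364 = -1484402.72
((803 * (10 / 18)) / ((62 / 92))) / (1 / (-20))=-13239.43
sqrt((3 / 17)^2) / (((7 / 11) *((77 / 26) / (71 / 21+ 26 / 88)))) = 44161 / 128282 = 0.34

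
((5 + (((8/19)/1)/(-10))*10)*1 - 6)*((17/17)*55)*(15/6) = -7425/38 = -195.39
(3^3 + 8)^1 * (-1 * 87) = -3045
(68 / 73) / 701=68 / 51173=0.00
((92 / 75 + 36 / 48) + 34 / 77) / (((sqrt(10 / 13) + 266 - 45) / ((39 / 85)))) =122726617 / 24444535500 - 726193 * sqrt(130) / 415557103500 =0.01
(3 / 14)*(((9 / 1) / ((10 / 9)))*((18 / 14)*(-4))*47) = -102789 / 245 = -419.55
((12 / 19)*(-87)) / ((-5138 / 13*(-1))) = -6786 / 48811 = -0.14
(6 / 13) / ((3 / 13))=2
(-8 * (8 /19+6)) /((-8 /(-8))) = -976 /19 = -51.37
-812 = -812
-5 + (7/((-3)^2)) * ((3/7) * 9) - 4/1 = -6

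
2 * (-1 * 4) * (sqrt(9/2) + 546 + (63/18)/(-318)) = -694498/159- 12 * sqrt(2) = -4384.88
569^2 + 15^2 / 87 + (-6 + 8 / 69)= 647839162 / 2001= 323757.70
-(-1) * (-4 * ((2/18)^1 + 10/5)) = -76/9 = -8.44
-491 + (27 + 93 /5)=-2227 /5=-445.40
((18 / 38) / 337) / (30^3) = 1 / 19209000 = 0.00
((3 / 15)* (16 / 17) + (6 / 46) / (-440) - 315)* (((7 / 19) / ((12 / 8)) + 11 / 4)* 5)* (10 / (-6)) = 184957311805 / 23535072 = 7858.80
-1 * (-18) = 18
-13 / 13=-1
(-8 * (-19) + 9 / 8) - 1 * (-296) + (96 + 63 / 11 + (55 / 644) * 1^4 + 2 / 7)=7809733 / 14168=551.22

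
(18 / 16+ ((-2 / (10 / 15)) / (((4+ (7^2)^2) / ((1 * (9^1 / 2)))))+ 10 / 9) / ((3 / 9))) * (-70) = -1794541 / 5772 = -310.90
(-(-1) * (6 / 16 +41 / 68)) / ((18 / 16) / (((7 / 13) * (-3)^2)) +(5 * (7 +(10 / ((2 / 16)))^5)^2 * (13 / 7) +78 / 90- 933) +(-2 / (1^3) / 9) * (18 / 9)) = 315 / 32115375895647778492861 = 0.00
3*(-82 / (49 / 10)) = -2460 / 49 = -50.20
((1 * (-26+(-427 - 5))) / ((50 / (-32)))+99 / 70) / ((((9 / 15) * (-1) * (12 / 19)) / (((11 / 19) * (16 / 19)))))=-2267914 / 5985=-378.93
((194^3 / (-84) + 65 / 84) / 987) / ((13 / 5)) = -33.87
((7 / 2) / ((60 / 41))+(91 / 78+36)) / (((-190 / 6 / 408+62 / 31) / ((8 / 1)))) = 1936776 / 11765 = 164.62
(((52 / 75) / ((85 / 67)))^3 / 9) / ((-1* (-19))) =42289683904 / 44303361328125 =0.00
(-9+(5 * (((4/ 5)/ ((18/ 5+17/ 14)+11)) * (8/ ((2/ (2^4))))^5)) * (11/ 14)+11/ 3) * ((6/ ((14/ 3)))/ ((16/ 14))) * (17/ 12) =250987145087/ 738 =340090982.50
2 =2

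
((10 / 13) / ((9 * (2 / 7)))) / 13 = 35 / 1521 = 0.02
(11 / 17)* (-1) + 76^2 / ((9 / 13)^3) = 215719805 / 12393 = 17406.58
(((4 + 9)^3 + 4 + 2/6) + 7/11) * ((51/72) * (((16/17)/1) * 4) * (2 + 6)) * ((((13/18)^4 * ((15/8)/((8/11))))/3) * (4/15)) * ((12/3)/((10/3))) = 415077013/118098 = 3514.68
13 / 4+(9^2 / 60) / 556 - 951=-10538953 / 11120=-947.75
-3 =-3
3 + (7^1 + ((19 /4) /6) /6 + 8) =2611 /144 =18.13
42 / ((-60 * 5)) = -7 / 50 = -0.14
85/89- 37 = -3208/89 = -36.04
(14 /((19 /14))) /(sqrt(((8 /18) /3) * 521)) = 294 * sqrt(1563) /9899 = 1.17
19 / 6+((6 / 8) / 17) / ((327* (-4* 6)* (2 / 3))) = 3.17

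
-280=-280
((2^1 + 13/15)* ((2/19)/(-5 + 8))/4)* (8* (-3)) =-172/285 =-0.60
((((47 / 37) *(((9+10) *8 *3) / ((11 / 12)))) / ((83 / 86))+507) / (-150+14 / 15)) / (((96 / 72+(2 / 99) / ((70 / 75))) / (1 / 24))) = -4120703055 / 17194357024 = -0.24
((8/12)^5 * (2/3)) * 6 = 128/243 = 0.53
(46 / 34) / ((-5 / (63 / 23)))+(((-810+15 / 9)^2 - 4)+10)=499857148 / 765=653408.04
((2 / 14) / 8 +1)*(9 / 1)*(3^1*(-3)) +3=-4449 / 56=-79.45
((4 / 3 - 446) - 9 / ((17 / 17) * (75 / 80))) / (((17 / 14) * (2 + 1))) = -95396 / 765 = -124.70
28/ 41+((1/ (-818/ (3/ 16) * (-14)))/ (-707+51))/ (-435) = 11902750721/ 17429027840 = 0.68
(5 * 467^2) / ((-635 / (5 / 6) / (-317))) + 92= 453728.57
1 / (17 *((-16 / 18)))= -9 / 136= -0.07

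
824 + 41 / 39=32177 / 39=825.05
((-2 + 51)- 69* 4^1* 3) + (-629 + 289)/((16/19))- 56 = -1238.75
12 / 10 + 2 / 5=8 / 5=1.60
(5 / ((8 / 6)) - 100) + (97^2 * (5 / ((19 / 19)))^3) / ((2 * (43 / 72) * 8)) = 21153695 / 172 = 122986.60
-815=-815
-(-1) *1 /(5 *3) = 1 /15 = 0.07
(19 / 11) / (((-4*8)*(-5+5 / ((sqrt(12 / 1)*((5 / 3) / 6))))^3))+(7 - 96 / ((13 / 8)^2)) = -36.51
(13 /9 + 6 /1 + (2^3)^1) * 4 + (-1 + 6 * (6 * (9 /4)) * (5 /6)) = 2309 /18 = 128.28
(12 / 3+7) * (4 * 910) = 40040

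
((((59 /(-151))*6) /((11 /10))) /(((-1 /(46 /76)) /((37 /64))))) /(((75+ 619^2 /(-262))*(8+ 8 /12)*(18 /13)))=-0.00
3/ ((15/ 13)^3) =2197/ 1125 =1.95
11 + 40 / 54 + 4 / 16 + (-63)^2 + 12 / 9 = 430091 / 108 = 3982.32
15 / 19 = 0.79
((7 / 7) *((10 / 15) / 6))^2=1 / 81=0.01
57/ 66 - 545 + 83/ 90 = -543.21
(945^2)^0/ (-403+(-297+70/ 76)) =-38/ 26565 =-0.00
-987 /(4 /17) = -16779 /4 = -4194.75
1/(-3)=-1/3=-0.33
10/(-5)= -2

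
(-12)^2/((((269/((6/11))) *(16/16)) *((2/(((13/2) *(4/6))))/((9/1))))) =16848/2959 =5.69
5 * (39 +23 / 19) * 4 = 15280 / 19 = 804.21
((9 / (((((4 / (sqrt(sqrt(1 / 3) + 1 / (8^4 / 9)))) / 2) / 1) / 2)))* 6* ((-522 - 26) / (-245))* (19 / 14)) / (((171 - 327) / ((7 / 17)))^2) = 2603* sqrt(81 + 12288* sqrt(3)) / 437615360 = 0.00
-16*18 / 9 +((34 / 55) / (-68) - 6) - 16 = -54.01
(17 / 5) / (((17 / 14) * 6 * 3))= 7 / 45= 0.16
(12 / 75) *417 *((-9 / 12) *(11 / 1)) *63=-866943 / 25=-34677.72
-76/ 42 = -38/ 21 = -1.81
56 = 56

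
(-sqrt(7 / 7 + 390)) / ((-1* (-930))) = -sqrt(391) / 930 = -0.02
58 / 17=3.41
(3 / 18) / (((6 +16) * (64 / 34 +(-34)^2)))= 17 / 2598288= 0.00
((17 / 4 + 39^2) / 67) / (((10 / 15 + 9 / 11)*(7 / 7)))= 201333 / 13132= 15.33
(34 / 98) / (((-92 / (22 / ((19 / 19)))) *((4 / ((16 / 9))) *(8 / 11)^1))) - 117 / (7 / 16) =-10852169 / 40572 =-267.48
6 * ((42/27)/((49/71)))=13.52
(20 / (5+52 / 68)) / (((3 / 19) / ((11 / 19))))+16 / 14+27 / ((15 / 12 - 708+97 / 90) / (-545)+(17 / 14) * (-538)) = 909732235514 / 65815156491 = 13.82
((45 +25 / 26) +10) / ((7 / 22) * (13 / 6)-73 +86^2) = 96030 / 12567451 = 0.01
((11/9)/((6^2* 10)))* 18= 11/180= 0.06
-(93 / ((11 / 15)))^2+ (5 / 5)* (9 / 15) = -9729762 / 605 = -16082.25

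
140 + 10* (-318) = -3040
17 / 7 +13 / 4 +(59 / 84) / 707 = 168649 / 29694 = 5.68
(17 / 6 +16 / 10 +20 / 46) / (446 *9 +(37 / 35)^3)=28803425 / 23756824614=0.00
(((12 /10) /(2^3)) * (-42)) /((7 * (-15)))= 3 /50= 0.06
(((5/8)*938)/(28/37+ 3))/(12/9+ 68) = 2.25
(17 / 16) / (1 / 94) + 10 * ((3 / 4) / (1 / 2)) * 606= 73519 / 8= 9189.88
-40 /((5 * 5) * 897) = -8 /4485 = -0.00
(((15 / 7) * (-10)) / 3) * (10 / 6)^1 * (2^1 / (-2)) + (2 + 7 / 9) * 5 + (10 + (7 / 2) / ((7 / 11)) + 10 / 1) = 6463 / 126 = 51.29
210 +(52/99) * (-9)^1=2258/11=205.27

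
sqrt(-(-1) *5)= sqrt(5)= 2.24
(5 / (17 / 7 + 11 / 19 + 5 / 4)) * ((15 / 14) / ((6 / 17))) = 1615 / 453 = 3.57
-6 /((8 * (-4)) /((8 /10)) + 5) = 0.17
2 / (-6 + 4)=-1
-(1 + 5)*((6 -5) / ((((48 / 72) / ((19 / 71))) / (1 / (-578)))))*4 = 342 / 20519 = 0.02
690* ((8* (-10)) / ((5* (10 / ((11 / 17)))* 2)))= -6072 / 17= -357.18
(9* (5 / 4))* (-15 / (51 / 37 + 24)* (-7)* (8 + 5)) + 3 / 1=761331 / 1252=608.09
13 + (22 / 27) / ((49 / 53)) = 18365 / 1323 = 13.88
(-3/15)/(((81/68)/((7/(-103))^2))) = -3332/4296645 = -0.00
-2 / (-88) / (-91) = -1 / 4004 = -0.00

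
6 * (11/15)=22/5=4.40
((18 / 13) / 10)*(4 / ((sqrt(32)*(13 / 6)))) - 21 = -21 + 27*sqrt(2) / 845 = -20.95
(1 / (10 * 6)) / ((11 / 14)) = 7 / 330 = 0.02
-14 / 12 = -7 / 6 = -1.17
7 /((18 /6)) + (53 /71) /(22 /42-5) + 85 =1745249 /20022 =87.17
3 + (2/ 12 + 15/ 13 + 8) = 12.32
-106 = -106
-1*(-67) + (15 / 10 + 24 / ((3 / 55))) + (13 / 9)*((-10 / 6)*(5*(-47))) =58009 / 54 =1074.24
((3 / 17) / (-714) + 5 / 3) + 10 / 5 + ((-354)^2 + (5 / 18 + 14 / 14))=2281718431 / 18207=125320.94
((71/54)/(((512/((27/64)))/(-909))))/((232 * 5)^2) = -64539/88185241600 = -0.00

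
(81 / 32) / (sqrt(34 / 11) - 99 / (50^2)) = 55130625 / 1699137512+31640625 * sqrt(374) / 424784378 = 1.47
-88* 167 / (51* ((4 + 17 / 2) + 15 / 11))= -323312 / 15555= -20.79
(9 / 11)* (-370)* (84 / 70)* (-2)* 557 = 4451544 / 11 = 404685.82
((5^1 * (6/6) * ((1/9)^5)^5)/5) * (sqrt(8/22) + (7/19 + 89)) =2 * sqrt(11)/7896877864610378476472739 + 566/4546687255381733062211577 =0.00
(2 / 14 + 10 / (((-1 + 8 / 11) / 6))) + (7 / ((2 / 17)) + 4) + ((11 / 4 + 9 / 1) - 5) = -4189 / 28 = -149.61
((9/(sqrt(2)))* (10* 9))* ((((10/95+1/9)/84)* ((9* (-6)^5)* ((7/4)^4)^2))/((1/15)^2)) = -224910931557375* sqrt(2)/155648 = -2043534704.81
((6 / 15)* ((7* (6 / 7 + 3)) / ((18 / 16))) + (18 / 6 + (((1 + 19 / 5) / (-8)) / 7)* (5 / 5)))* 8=3504 / 35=100.11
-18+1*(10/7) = -116/7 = -16.57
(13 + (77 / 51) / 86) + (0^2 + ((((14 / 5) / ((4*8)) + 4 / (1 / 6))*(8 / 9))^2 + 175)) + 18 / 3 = 3863240849 / 5921100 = 652.45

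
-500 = -500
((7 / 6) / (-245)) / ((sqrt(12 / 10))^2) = -1 / 252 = -0.00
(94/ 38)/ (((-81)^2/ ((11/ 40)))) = 517/ 4986360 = 0.00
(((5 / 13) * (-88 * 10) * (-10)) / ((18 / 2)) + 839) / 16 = 75.94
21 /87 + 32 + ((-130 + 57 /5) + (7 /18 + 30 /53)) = -11813893 /138330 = -85.40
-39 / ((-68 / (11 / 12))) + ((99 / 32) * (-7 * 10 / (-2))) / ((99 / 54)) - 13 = 792 / 17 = 46.59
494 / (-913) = -494 / 913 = -0.54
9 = 9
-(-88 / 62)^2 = -1936 / 961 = -2.01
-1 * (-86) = 86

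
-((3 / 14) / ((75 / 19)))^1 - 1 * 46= -16119 / 350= -46.05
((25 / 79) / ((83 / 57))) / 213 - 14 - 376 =-181562855 / 465547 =-390.00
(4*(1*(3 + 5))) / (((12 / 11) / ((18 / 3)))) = 176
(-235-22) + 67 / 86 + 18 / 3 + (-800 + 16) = -88943 / 86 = -1034.22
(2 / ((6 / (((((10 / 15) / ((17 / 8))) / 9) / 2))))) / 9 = 8 / 12393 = 0.00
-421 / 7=-60.14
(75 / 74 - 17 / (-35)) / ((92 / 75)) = 58245 / 47656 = 1.22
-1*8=-8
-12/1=-12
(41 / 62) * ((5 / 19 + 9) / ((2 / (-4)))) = -7216 / 589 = -12.25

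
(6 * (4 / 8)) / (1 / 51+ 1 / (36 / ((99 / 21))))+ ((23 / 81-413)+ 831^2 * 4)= 48097638814 / 17415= 2761851.21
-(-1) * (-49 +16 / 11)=-523 / 11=-47.55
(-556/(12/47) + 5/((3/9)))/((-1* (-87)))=-6488/261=-24.86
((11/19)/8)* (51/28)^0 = 0.07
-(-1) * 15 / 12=5 / 4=1.25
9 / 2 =4.50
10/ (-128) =-5/ 64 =-0.08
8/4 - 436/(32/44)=-1195/2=-597.50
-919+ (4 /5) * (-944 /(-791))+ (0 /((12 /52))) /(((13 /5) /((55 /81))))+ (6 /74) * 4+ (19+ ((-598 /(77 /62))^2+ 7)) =28626110451679 /123945745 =230956.78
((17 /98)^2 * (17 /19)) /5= 4913 /912380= 0.01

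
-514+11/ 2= -1017/ 2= -508.50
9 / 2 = 4.50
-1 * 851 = -851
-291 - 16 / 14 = -2045 / 7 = -292.14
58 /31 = 1.87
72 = 72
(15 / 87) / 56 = 5 / 1624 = 0.00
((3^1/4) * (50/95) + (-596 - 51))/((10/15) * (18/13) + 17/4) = -638846/5111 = -124.99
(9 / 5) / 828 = 1 / 460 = 0.00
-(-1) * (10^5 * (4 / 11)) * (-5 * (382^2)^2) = -42587627552000000 / 11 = -3871602504727272.73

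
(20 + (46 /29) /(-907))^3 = 145543196701290744 /18197672920127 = 7997.90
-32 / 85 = -0.38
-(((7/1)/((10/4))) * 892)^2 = -155950144/25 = -6238005.76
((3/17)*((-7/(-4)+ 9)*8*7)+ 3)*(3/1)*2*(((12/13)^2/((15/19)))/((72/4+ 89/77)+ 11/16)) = 35.65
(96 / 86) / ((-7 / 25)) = -1200 / 301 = -3.99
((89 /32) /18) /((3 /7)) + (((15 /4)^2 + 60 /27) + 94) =110.65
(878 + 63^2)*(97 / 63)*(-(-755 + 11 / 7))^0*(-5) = -2350795 / 63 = -37314.21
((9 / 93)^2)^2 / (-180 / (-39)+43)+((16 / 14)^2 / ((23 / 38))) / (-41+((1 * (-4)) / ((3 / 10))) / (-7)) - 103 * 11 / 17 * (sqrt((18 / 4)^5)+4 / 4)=-275319 * sqrt(2) / 136 - 85683241665690314 / 1284562912034423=-2929.64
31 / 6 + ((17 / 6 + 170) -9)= 169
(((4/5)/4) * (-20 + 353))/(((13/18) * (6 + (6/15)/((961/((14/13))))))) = 2880117/187409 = 15.37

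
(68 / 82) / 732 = 17 / 15006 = 0.00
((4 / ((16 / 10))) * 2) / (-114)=-5 / 114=-0.04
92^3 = 778688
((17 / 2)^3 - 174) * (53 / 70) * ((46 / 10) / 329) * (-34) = -10423669 / 65800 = -158.41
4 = 4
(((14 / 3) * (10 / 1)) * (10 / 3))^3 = 2744000000 / 729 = 3764060.36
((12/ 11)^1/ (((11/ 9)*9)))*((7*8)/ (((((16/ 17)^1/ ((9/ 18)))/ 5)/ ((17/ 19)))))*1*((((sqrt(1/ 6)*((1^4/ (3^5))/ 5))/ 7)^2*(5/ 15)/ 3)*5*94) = 13583/ 8552480013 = 0.00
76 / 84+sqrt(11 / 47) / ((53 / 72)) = 72 * sqrt(517) / 2491+19 / 21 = 1.56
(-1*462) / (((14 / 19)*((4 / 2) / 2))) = -627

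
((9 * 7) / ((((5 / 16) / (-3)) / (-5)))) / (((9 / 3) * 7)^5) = 16 / 21609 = 0.00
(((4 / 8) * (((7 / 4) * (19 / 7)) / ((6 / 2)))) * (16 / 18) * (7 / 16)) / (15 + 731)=133 / 322272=0.00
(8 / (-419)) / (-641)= 8 / 268579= 0.00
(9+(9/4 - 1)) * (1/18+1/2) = 205/36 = 5.69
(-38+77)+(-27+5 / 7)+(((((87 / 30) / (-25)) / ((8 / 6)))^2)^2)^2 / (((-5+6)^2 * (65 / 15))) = 1157000000068924451024179541 / 91000000000000000000000000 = 12.71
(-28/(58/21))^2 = 86436/841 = 102.78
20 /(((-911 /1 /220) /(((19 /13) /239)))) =-83600 /2830477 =-0.03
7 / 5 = 1.40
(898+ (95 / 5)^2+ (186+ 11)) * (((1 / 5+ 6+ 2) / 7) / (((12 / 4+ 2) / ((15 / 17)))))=25584 / 85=300.99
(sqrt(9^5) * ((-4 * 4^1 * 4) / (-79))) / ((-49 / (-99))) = 1539648 / 3871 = 397.74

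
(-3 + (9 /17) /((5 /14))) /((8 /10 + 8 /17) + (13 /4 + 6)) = -516 /3577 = -0.14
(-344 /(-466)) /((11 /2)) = 344 /2563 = 0.13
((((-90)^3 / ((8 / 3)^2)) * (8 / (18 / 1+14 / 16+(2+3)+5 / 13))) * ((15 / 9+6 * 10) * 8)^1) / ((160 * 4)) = -43831125 / 1682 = -26058.93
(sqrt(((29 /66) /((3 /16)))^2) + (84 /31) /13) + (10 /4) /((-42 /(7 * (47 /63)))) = 2.24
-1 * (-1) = 1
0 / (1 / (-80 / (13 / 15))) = 0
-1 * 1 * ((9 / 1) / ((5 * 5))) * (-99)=891 / 25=35.64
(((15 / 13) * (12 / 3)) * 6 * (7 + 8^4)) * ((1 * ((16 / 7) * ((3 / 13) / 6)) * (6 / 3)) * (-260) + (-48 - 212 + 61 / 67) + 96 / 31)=-6479239484520 / 189007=-34280420.75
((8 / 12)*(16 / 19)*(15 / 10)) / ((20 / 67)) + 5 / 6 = 2083 / 570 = 3.65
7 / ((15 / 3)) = 1.40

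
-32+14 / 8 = -121 / 4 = -30.25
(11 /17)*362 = 3982 /17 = 234.24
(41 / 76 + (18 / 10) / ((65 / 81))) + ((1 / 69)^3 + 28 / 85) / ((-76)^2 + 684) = 652518905101 / 234499579470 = 2.78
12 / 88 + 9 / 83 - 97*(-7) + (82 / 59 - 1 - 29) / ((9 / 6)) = 213368701 / 323202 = 660.17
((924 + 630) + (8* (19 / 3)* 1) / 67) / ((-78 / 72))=-1250024 / 871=-1435.16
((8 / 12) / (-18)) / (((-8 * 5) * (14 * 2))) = 0.00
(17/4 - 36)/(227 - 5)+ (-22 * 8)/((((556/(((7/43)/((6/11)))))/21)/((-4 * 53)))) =2231580569/5307576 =420.45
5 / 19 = 0.26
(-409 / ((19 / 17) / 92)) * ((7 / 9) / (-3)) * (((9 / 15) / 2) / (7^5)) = 319838 / 2052855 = 0.16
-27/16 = -1.69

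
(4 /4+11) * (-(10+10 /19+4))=-3312 /19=-174.32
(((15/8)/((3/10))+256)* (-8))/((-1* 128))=1049/64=16.39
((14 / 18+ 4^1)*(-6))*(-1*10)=860 / 3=286.67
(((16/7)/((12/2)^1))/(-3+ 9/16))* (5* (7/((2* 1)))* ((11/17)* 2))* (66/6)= -77440/1989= -38.93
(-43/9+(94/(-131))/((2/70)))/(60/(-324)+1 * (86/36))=-211458/15589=-13.56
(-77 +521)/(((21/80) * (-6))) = -5920/21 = -281.90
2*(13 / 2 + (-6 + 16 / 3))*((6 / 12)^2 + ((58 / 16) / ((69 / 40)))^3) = 438305315 / 3942108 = 111.19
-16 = -16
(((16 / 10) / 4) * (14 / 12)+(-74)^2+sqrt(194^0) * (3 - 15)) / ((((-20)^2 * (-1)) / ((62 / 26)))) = -2540977 / 78000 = -32.58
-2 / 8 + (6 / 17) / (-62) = -539 / 2108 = -0.26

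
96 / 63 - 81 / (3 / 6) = -3370 / 21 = -160.48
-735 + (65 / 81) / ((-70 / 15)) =-277895 / 378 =-735.17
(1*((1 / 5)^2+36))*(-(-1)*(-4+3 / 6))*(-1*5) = 6307 / 10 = 630.70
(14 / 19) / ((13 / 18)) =252 / 247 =1.02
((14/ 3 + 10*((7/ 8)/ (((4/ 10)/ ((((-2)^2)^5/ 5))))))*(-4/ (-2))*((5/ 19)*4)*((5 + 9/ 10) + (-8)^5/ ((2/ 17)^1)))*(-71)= 3547383728952/ 19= 186704406786.95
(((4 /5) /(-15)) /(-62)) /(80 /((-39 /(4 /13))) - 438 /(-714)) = -40222 /828475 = -0.05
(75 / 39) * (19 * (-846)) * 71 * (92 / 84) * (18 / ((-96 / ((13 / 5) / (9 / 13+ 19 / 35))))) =4265436825 / 4496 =948718.16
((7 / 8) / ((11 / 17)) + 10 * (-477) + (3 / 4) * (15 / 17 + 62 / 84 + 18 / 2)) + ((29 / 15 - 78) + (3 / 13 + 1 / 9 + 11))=-14780511709 / 3063060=-4825.41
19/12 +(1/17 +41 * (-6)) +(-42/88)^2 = -24104425/98736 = -244.13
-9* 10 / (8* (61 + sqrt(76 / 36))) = -4941 / 26776 + 27* sqrt(19) / 26776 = -0.18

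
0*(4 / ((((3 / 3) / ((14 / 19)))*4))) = 0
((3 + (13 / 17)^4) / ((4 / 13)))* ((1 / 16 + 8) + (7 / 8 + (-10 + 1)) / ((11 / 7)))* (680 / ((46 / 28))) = 16160930695 / 1242989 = 13001.67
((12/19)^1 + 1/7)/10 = 103/1330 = 0.08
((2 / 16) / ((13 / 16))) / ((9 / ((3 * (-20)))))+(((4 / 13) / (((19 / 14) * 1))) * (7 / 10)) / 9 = -11204 / 11115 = -1.01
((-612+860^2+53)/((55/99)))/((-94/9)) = -127366.64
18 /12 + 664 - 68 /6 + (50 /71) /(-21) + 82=736.13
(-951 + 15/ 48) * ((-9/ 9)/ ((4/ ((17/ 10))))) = 404.04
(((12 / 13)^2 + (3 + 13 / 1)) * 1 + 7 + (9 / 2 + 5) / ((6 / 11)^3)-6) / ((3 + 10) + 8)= 5577185 / 1533168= 3.64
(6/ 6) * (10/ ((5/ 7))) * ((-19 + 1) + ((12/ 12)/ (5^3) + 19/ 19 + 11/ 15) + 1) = -80108/ 375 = -213.62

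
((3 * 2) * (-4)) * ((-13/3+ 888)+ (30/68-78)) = -328892/17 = -19346.59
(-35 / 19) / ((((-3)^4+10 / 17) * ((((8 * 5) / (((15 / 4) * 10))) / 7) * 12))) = -20825 / 1686592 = -0.01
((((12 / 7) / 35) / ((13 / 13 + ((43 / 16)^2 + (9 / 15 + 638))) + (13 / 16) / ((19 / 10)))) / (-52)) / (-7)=14592 / 70189685293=0.00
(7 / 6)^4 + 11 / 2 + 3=13417 / 1296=10.35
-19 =-19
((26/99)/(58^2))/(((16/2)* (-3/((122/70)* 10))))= -793/13987512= -0.00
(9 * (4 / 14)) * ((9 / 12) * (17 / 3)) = 153 / 14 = 10.93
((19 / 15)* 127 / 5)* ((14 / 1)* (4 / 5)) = 135128 / 375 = 360.34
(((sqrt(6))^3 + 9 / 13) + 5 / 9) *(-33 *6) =-1188 *sqrt(6) -3212 / 13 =-3157.07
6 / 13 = 0.46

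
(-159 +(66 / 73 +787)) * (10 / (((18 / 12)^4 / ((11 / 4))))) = 20200400 / 5913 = 3416.27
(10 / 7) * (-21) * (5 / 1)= -150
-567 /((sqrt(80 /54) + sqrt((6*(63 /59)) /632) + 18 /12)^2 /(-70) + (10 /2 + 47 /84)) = -279372925094760 /(2739295288890 -(27*sqrt(97881) + 18644*sqrt(30) + 125847)^2) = -104.11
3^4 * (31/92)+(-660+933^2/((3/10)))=2900997.29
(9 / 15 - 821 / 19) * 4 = -16192 / 95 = -170.44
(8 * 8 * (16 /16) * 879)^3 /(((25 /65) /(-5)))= -2314461172727808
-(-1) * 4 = 4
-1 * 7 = -7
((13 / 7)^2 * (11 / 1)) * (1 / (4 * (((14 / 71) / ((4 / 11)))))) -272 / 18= 2.38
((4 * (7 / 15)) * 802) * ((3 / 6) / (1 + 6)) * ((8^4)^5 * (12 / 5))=7397144373557530198016 / 25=295885774942301207920.64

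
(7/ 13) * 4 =28/ 13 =2.15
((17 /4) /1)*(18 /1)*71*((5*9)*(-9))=-4399515 /2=-2199757.50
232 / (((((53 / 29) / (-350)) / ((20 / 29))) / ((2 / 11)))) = -3248000 / 583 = -5571.18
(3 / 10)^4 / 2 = 81 / 20000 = 0.00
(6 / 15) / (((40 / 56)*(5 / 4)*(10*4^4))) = 7 / 40000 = 0.00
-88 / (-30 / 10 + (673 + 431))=-88 / 1101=-0.08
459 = 459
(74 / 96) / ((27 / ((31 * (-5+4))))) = -1147 / 1296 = -0.89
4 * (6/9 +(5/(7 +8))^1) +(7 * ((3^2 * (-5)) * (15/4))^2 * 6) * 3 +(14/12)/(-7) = 86113217/24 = 3588050.71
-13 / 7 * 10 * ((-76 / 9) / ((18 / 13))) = 64220 / 567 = 113.26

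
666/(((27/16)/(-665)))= -787360/3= -262453.33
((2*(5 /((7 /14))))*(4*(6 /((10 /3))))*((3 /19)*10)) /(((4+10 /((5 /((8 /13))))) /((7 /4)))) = 24570 /323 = 76.07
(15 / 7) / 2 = 15 / 14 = 1.07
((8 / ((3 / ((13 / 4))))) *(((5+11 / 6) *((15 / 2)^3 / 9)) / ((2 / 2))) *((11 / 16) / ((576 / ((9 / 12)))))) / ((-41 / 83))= -1483625 / 294912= -5.03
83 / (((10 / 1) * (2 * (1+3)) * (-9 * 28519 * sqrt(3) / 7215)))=-39923 * sqrt(3) / 4106736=-0.02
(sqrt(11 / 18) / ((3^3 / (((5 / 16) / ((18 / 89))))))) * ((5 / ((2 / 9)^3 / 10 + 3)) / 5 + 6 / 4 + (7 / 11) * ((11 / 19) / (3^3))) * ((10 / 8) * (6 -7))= -46119882325 * sqrt(22) / 2094558414336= -0.10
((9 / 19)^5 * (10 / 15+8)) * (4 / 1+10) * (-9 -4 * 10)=-351065988 / 2476099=-141.78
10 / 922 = 5 / 461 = 0.01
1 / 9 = 0.11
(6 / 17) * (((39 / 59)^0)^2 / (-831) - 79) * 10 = -1313000 / 4709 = -278.83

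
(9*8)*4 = 288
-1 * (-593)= 593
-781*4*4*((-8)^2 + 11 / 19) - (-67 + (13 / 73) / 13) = -1119186306 / 1387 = -806911.54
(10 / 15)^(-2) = 2.25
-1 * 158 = -158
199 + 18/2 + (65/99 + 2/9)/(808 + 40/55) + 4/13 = 72271481/346944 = 208.31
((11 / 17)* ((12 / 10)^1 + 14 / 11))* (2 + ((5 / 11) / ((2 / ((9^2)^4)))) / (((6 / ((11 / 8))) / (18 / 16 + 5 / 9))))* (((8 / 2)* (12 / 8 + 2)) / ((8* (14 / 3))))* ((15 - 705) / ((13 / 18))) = -2159839329.33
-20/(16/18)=-45/2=-22.50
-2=-2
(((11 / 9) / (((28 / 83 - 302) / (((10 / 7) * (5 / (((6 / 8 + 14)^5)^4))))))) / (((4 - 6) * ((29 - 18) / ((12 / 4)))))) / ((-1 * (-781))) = 1140743313817600 / 53638941734744099901232853868907034306417319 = 0.00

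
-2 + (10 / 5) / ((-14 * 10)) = -141 / 70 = -2.01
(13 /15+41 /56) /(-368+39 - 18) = -1343 /291480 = -0.00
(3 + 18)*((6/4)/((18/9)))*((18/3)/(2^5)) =2.95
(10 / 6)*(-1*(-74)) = 370 / 3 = 123.33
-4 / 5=-0.80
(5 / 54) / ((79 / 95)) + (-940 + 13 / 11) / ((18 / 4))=-9784771 / 46926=-208.51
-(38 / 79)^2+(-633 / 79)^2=399245 / 6241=63.97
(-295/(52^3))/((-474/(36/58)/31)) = 27435/322132928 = 0.00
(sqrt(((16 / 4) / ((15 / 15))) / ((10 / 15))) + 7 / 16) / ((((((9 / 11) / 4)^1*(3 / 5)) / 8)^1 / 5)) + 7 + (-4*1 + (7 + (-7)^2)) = 5443 / 27 + 8800*sqrt(6) / 27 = 999.94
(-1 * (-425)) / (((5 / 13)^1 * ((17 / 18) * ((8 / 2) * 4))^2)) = 5265 / 1088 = 4.84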